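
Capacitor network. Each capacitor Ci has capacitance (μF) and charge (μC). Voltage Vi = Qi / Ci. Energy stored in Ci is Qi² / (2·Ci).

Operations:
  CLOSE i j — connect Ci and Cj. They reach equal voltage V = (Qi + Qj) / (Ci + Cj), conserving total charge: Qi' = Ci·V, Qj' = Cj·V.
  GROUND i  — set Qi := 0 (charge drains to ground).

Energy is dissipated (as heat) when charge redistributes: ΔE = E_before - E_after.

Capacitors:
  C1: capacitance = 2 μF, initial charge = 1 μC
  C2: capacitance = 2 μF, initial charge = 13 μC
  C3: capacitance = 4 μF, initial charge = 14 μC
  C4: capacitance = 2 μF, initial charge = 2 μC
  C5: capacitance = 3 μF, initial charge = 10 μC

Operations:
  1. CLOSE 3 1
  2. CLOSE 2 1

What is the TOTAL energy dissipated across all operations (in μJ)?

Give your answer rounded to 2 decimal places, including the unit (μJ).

Initial: C1(2μF, Q=1μC, V=0.50V), C2(2μF, Q=13μC, V=6.50V), C3(4μF, Q=14μC, V=3.50V), C4(2μF, Q=2μC, V=1.00V), C5(3μF, Q=10μC, V=3.33V)
Op 1: CLOSE 3-1: Q_total=15.00, C_total=6.00, V=2.50; Q3=10.00, Q1=5.00; dissipated=6.000
Op 2: CLOSE 2-1: Q_total=18.00, C_total=4.00, V=4.50; Q2=9.00, Q1=9.00; dissipated=8.000
Total dissipated: 14.000 μJ

Answer: 14.00 μJ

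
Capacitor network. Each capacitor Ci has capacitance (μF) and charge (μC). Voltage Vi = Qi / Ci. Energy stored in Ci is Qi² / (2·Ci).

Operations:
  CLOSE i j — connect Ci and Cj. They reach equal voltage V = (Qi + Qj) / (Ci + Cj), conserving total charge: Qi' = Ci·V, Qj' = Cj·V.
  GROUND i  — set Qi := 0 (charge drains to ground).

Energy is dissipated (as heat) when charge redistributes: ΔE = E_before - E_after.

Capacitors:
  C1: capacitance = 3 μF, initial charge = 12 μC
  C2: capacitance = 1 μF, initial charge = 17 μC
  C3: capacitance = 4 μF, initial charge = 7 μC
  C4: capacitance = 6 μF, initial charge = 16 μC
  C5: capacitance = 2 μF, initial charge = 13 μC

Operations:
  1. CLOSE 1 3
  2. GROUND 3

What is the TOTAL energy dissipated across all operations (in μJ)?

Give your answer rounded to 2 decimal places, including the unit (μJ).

Initial: C1(3μF, Q=12μC, V=4.00V), C2(1μF, Q=17μC, V=17.00V), C3(4μF, Q=7μC, V=1.75V), C4(6μF, Q=16μC, V=2.67V), C5(2μF, Q=13μC, V=6.50V)
Op 1: CLOSE 1-3: Q_total=19.00, C_total=7.00, V=2.71; Q1=8.14, Q3=10.86; dissipated=4.339
Op 2: GROUND 3: Q3=0; energy lost=14.735
Total dissipated: 19.074 μJ

Answer: 19.07 μJ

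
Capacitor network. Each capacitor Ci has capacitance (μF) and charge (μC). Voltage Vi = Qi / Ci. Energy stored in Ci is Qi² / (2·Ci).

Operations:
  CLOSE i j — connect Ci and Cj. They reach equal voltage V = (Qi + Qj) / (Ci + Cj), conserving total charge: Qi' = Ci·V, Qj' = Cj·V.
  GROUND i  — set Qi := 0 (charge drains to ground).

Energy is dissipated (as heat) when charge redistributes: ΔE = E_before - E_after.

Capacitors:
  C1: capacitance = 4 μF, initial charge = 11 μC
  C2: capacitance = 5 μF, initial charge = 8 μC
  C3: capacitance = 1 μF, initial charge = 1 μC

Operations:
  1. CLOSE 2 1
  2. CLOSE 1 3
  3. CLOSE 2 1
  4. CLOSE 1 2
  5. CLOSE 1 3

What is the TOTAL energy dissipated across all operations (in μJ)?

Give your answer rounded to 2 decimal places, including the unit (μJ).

Initial: C1(4μF, Q=11μC, V=2.75V), C2(5μF, Q=8μC, V=1.60V), C3(1μF, Q=1μC, V=1.00V)
Op 1: CLOSE 2-1: Q_total=19.00, C_total=9.00, V=2.11; Q2=10.56, Q1=8.44; dissipated=1.469
Op 2: CLOSE 1-3: Q_total=9.44, C_total=5.00, V=1.89; Q1=7.56, Q3=1.89; dissipated=0.494
Op 3: CLOSE 2-1: Q_total=18.11, C_total=9.00, V=2.01; Q2=10.06, Q1=8.05; dissipated=0.055
Op 4: CLOSE 1-2: Q_total=18.11, C_total=9.00, V=2.01; Q1=8.05, Q2=10.06; dissipated=0.000
Op 5: CLOSE 1-3: Q_total=9.94, C_total=5.00, V=1.99; Q1=7.95, Q3=1.99; dissipated=0.006
Total dissipated: 2.024 μJ

Answer: 2.02 μJ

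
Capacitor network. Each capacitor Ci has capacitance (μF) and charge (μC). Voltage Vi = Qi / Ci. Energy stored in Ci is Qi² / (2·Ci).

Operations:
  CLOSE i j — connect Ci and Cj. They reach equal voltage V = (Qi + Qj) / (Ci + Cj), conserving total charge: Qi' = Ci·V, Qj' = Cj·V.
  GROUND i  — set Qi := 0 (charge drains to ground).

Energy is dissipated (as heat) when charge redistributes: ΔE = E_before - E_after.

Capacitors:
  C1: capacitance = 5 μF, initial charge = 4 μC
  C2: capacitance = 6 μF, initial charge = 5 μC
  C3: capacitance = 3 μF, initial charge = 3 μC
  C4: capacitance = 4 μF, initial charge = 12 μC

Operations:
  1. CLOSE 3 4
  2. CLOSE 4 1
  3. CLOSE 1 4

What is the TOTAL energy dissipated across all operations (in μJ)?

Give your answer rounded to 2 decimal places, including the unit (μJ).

Initial: C1(5μF, Q=4μC, V=0.80V), C2(6μF, Q=5μC, V=0.83V), C3(3μF, Q=3μC, V=1.00V), C4(4μF, Q=12μC, V=3.00V)
Op 1: CLOSE 3-4: Q_total=15.00, C_total=7.00, V=2.14; Q3=6.43, Q4=8.57; dissipated=3.429
Op 2: CLOSE 4-1: Q_total=12.57, C_total=9.00, V=1.40; Q4=5.59, Q1=6.98; dissipated=2.004
Op 3: CLOSE 1-4: Q_total=12.57, C_total=9.00, V=1.40; Q1=6.98, Q4=5.59; dissipated=0.000
Total dissipated: 5.432 μJ

Answer: 5.43 μJ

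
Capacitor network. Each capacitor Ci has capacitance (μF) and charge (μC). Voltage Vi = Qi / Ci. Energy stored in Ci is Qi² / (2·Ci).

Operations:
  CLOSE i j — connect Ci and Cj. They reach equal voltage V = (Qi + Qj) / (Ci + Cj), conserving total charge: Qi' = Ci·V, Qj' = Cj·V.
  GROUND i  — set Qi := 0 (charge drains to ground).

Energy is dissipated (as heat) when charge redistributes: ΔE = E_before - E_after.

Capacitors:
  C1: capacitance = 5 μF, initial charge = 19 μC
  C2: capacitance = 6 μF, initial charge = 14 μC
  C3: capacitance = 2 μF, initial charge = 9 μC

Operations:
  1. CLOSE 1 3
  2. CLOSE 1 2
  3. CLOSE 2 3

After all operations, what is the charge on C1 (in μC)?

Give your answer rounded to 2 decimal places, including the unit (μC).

Initial: C1(5μF, Q=19μC, V=3.80V), C2(6μF, Q=14μC, V=2.33V), C3(2μF, Q=9μC, V=4.50V)
Op 1: CLOSE 1-3: Q_total=28.00, C_total=7.00, V=4.00; Q1=20.00, Q3=8.00; dissipated=0.350
Op 2: CLOSE 1-2: Q_total=34.00, C_total=11.00, V=3.09; Q1=15.45, Q2=18.55; dissipated=3.788
Op 3: CLOSE 2-3: Q_total=26.55, C_total=8.00, V=3.32; Q2=19.91, Q3=6.64; dissipated=0.620
Final charges: Q1=15.45, Q2=19.91, Q3=6.64

Answer: 15.45 μC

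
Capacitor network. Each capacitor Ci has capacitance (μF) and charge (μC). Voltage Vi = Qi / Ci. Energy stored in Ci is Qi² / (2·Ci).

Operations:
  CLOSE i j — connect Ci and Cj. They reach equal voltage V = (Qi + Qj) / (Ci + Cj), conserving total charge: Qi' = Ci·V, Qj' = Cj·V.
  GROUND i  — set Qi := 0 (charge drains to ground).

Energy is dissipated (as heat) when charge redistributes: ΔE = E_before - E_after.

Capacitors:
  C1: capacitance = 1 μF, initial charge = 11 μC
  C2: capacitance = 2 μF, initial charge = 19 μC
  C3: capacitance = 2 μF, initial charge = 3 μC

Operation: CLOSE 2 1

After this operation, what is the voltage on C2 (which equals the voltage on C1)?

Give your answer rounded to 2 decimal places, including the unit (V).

Answer: 10.00 V

Derivation:
Initial: C1(1μF, Q=11μC, V=11.00V), C2(2μF, Q=19μC, V=9.50V), C3(2μF, Q=3μC, V=1.50V)
Op 1: CLOSE 2-1: Q_total=30.00, C_total=3.00, V=10.00; Q2=20.00, Q1=10.00; dissipated=0.750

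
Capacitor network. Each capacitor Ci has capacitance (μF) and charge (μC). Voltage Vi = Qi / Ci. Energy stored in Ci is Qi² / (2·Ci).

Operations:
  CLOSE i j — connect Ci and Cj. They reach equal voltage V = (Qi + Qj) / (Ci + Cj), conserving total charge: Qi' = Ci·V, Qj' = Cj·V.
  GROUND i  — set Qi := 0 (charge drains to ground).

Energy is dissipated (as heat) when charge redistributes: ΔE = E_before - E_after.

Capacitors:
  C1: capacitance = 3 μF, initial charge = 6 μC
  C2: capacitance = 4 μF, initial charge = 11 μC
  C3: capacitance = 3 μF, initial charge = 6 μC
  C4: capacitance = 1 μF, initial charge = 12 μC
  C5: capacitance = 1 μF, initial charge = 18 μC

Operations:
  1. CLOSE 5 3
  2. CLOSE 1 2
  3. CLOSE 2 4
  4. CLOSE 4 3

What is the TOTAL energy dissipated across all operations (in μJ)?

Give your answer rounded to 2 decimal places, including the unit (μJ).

Answer: 134.16 μJ

Derivation:
Initial: C1(3μF, Q=6μC, V=2.00V), C2(4μF, Q=11μC, V=2.75V), C3(3μF, Q=6μC, V=2.00V), C4(1μF, Q=12μC, V=12.00V), C5(1μF, Q=18μC, V=18.00V)
Op 1: CLOSE 5-3: Q_total=24.00, C_total=4.00, V=6.00; Q5=6.00, Q3=18.00; dissipated=96.000
Op 2: CLOSE 1-2: Q_total=17.00, C_total=7.00, V=2.43; Q1=7.29, Q2=9.71; dissipated=0.482
Op 3: CLOSE 2-4: Q_total=21.71, C_total=5.00, V=4.34; Q2=17.37, Q4=4.34; dissipated=36.645
Op 4: CLOSE 4-3: Q_total=22.34, C_total=4.00, V=5.59; Q4=5.59, Q3=16.76; dissipated=1.030
Total dissipated: 134.157 μJ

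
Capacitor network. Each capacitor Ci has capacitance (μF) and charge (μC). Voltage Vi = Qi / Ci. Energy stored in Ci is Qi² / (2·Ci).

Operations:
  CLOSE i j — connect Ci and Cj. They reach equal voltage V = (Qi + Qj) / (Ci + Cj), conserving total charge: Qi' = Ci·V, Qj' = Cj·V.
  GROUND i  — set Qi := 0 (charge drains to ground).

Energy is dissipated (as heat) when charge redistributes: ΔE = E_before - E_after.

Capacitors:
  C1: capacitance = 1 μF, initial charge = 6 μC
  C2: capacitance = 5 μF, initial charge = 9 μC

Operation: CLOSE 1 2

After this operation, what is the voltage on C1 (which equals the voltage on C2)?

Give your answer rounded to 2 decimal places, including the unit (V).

Answer: 2.50 V

Derivation:
Initial: C1(1μF, Q=6μC, V=6.00V), C2(5μF, Q=9μC, V=1.80V)
Op 1: CLOSE 1-2: Q_total=15.00, C_total=6.00, V=2.50; Q1=2.50, Q2=12.50; dissipated=7.350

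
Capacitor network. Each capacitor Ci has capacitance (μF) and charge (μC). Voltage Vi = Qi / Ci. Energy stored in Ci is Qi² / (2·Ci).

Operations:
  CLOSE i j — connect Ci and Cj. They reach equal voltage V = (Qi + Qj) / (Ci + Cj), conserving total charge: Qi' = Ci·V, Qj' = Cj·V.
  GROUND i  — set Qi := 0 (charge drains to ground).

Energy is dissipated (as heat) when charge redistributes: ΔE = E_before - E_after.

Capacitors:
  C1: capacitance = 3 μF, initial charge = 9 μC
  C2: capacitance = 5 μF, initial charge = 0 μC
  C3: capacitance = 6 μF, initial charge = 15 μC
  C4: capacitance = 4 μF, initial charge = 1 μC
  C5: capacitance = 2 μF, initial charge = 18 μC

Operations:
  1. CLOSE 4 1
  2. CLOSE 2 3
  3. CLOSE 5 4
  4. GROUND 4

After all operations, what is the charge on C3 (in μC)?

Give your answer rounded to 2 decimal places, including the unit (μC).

Initial: C1(3μF, Q=9μC, V=3.00V), C2(5μF, Q=0μC, V=0.00V), C3(6μF, Q=15μC, V=2.50V), C4(4μF, Q=1μC, V=0.25V), C5(2μF, Q=18μC, V=9.00V)
Op 1: CLOSE 4-1: Q_total=10.00, C_total=7.00, V=1.43; Q4=5.71, Q1=4.29; dissipated=6.482
Op 2: CLOSE 2-3: Q_total=15.00, C_total=11.00, V=1.36; Q2=6.82, Q3=8.18; dissipated=8.523
Op 3: CLOSE 5-4: Q_total=23.71, C_total=6.00, V=3.95; Q5=7.90, Q4=15.81; dissipated=38.218
Op 4: GROUND 4: Q4=0; energy lost=31.243
Final charges: Q1=4.29, Q2=6.82, Q3=8.18, Q4=0.00, Q5=7.90

Answer: 8.18 μC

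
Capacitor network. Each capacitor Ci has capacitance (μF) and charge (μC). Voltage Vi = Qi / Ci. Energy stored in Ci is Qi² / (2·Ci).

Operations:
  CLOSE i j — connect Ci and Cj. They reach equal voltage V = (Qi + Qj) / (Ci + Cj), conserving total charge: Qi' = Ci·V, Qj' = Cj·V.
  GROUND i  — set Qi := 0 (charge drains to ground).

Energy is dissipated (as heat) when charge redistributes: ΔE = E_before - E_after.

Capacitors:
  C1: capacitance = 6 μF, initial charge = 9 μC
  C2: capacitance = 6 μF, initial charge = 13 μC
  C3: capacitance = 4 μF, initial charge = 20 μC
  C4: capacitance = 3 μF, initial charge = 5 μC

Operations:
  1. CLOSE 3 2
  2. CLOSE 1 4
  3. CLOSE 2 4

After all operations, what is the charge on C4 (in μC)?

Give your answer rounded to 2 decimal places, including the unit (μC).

Initial: C1(6μF, Q=9μC, V=1.50V), C2(6μF, Q=13μC, V=2.17V), C3(4μF, Q=20μC, V=5.00V), C4(3μF, Q=5μC, V=1.67V)
Op 1: CLOSE 3-2: Q_total=33.00, C_total=10.00, V=3.30; Q3=13.20, Q2=19.80; dissipated=9.633
Op 2: CLOSE 1-4: Q_total=14.00, C_total=9.00, V=1.56; Q1=9.33, Q4=4.67; dissipated=0.028
Op 3: CLOSE 2-4: Q_total=24.47, C_total=9.00, V=2.72; Q2=16.31, Q4=8.16; dissipated=3.043
Final charges: Q1=9.33, Q2=16.31, Q3=13.20, Q4=8.16

Answer: 8.16 μC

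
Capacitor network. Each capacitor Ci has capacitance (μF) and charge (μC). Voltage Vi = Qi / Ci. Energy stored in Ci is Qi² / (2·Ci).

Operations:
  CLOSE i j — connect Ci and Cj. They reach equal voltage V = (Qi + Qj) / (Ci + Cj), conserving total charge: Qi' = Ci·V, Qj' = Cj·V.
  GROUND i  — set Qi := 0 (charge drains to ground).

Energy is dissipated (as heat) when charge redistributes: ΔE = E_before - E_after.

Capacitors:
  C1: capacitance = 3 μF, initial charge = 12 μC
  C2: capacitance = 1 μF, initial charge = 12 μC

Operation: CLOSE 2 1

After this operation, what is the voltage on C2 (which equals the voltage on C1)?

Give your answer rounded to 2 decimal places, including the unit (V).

Initial: C1(3μF, Q=12μC, V=4.00V), C2(1μF, Q=12μC, V=12.00V)
Op 1: CLOSE 2-1: Q_total=24.00, C_total=4.00, V=6.00; Q2=6.00, Q1=18.00; dissipated=24.000

Answer: 6.00 V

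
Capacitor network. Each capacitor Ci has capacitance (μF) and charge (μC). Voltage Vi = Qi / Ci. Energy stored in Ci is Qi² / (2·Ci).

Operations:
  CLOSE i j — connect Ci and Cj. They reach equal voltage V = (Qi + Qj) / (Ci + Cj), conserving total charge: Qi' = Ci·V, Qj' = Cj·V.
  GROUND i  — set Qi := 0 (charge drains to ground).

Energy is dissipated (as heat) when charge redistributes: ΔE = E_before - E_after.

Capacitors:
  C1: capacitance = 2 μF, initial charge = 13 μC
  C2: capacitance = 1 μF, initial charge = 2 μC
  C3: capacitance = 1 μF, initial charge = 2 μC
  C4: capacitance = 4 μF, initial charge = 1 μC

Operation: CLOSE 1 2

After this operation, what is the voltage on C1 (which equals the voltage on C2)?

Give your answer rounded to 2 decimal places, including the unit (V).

Initial: C1(2μF, Q=13μC, V=6.50V), C2(1μF, Q=2μC, V=2.00V), C3(1μF, Q=2μC, V=2.00V), C4(4μF, Q=1μC, V=0.25V)
Op 1: CLOSE 1-2: Q_total=15.00, C_total=3.00, V=5.00; Q1=10.00, Q2=5.00; dissipated=6.750

Answer: 5.00 V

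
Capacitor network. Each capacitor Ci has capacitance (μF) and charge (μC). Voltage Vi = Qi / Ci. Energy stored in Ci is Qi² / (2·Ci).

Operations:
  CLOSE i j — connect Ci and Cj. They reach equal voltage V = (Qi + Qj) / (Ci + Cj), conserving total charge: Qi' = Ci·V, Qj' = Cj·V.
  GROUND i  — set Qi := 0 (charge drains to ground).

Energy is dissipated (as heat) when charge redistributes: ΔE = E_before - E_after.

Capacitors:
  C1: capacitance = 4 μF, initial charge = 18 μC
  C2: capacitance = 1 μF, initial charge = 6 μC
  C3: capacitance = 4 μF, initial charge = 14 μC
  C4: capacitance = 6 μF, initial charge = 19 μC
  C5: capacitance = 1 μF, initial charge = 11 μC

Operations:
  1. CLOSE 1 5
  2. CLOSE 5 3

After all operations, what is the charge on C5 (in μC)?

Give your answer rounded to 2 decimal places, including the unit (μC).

Answer: 3.96 μC

Derivation:
Initial: C1(4μF, Q=18μC, V=4.50V), C2(1μF, Q=6μC, V=6.00V), C3(4μF, Q=14μC, V=3.50V), C4(6μF, Q=19μC, V=3.17V), C5(1μF, Q=11μC, V=11.00V)
Op 1: CLOSE 1-5: Q_total=29.00, C_total=5.00, V=5.80; Q1=23.20, Q5=5.80; dissipated=16.900
Op 2: CLOSE 5-3: Q_total=19.80, C_total=5.00, V=3.96; Q5=3.96, Q3=15.84; dissipated=2.116
Final charges: Q1=23.20, Q2=6.00, Q3=15.84, Q4=19.00, Q5=3.96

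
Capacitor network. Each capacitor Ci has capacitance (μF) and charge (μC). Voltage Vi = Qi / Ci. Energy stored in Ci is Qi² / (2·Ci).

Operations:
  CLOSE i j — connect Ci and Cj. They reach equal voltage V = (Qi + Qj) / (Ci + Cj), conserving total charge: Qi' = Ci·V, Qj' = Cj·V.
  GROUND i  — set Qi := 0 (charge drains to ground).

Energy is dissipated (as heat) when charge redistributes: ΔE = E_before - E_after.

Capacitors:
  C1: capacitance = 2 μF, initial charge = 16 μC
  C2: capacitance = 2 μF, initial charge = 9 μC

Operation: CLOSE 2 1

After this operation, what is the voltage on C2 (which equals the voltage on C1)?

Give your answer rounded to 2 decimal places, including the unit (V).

Initial: C1(2μF, Q=16μC, V=8.00V), C2(2μF, Q=9μC, V=4.50V)
Op 1: CLOSE 2-1: Q_total=25.00, C_total=4.00, V=6.25; Q2=12.50, Q1=12.50; dissipated=6.125

Answer: 6.25 V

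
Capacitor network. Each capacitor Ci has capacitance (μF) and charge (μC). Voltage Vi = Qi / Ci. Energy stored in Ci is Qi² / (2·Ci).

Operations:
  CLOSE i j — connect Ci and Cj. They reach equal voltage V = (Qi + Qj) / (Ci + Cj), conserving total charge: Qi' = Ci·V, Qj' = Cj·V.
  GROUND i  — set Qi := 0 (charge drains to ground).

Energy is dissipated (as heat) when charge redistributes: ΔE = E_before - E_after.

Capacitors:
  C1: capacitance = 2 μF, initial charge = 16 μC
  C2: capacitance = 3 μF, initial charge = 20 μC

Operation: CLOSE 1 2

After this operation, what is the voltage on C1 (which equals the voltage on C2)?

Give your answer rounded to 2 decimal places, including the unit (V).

Initial: C1(2μF, Q=16μC, V=8.00V), C2(3μF, Q=20μC, V=6.67V)
Op 1: CLOSE 1-2: Q_total=36.00, C_total=5.00, V=7.20; Q1=14.40, Q2=21.60; dissipated=1.067

Answer: 7.20 V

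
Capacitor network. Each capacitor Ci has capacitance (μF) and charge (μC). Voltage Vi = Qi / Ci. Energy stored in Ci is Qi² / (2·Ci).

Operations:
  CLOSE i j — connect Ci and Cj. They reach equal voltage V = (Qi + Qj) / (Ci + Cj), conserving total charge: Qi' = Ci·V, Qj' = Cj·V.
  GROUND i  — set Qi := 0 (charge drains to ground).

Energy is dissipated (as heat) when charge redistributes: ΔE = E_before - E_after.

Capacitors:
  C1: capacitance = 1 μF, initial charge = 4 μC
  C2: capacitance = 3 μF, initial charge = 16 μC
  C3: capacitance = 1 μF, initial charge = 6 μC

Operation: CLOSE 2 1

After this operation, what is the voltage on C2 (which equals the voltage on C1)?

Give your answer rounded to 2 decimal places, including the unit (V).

Answer: 5.00 V

Derivation:
Initial: C1(1μF, Q=4μC, V=4.00V), C2(3μF, Q=16μC, V=5.33V), C3(1μF, Q=6μC, V=6.00V)
Op 1: CLOSE 2-1: Q_total=20.00, C_total=4.00, V=5.00; Q2=15.00, Q1=5.00; dissipated=0.667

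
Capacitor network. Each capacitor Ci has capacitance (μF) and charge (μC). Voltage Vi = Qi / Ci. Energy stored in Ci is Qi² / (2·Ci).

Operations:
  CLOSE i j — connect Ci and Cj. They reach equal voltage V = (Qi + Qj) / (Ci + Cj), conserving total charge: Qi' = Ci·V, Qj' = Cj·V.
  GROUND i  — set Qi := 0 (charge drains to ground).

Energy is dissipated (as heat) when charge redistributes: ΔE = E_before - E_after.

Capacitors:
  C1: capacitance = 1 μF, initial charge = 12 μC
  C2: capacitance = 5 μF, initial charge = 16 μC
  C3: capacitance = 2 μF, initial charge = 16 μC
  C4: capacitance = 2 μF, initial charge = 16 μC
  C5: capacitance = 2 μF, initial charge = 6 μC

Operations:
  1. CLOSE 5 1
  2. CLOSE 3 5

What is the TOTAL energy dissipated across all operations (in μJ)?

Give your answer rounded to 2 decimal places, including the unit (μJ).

Initial: C1(1μF, Q=12μC, V=12.00V), C2(5μF, Q=16μC, V=3.20V), C3(2μF, Q=16μC, V=8.00V), C4(2μF, Q=16μC, V=8.00V), C5(2μF, Q=6μC, V=3.00V)
Op 1: CLOSE 5-1: Q_total=18.00, C_total=3.00, V=6.00; Q5=12.00, Q1=6.00; dissipated=27.000
Op 2: CLOSE 3-5: Q_total=28.00, C_total=4.00, V=7.00; Q3=14.00, Q5=14.00; dissipated=2.000
Total dissipated: 29.000 μJ

Answer: 29.00 μJ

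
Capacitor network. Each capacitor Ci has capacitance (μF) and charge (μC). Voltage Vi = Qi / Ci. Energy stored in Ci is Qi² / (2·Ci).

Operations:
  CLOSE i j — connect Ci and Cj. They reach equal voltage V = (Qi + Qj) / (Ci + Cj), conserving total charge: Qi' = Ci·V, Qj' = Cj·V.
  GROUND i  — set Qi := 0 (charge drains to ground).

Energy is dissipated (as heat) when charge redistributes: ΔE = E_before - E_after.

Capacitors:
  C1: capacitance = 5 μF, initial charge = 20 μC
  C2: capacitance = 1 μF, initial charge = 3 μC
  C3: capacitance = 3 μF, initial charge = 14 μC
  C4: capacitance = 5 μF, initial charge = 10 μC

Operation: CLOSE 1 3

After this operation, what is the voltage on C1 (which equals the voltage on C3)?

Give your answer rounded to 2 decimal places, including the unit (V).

Answer: 4.25 V

Derivation:
Initial: C1(5μF, Q=20μC, V=4.00V), C2(1μF, Q=3μC, V=3.00V), C3(3μF, Q=14μC, V=4.67V), C4(5μF, Q=10μC, V=2.00V)
Op 1: CLOSE 1-3: Q_total=34.00, C_total=8.00, V=4.25; Q1=21.25, Q3=12.75; dissipated=0.417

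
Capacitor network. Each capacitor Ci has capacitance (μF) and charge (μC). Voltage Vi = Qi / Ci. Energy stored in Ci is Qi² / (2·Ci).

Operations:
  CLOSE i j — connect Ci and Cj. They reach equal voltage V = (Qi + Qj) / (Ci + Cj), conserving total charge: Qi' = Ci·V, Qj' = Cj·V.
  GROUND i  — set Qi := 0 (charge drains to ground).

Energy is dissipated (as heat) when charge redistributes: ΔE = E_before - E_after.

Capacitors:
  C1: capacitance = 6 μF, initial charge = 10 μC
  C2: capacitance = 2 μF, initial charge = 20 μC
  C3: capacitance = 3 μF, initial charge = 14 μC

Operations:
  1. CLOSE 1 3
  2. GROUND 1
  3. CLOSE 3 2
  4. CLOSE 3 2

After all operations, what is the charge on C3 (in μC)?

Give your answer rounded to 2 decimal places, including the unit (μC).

Initial: C1(6μF, Q=10μC, V=1.67V), C2(2μF, Q=20μC, V=10.00V), C3(3μF, Q=14μC, V=4.67V)
Op 1: CLOSE 1-3: Q_total=24.00, C_total=9.00, V=2.67; Q1=16.00, Q3=8.00; dissipated=9.000
Op 2: GROUND 1: Q1=0; energy lost=21.333
Op 3: CLOSE 3-2: Q_total=28.00, C_total=5.00, V=5.60; Q3=16.80, Q2=11.20; dissipated=32.267
Op 4: CLOSE 3-2: Q_total=28.00, C_total=5.00, V=5.60; Q3=16.80, Q2=11.20; dissipated=0.000
Final charges: Q1=0.00, Q2=11.20, Q3=16.80

Answer: 16.80 μC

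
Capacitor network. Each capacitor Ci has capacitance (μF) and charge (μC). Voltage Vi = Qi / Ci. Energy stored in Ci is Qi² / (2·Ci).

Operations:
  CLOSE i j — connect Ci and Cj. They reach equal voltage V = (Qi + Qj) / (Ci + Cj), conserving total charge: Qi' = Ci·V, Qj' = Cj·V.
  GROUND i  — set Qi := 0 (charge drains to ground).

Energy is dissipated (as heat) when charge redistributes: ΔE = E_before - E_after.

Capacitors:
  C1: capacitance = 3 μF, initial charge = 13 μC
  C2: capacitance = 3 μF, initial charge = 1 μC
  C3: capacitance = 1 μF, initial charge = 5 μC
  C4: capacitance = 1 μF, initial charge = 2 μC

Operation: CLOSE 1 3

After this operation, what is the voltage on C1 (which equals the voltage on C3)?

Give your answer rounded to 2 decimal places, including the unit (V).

Initial: C1(3μF, Q=13μC, V=4.33V), C2(3μF, Q=1μC, V=0.33V), C3(1μF, Q=5μC, V=5.00V), C4(1μF, Q=2μC, V=2.00V)
Op 1: CLOSE 1-3: Q_total=18.00, C_total=4.00, V=4.50; Q1=13.50, Q3=4.50; dissipated=0.167

Answer: 4.50 V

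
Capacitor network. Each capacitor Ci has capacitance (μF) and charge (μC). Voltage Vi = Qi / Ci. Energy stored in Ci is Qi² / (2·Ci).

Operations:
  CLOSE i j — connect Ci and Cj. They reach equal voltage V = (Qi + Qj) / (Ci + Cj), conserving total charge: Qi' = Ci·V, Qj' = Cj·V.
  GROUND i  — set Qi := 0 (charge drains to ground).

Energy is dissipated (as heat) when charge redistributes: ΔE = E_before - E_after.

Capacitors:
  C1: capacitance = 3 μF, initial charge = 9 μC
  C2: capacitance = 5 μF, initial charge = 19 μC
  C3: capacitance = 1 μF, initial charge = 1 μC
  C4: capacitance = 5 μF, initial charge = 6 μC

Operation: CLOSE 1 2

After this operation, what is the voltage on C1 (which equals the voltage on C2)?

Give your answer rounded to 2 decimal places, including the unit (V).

Answer: 3.50 V

Derivation:
Initial: C1(3μF, Q=9μC, V=3.00V), C2(5μF, Q=19μC, V=3.80V), C3(1μF, Q=1μC, V=1.00V), C4(5μF, Q=6μC, V=1.20V)
Op 1: CLOSE 1-2: Q_total=28.00, C_total=8.00, V=3.50; Q1=10.50, Q2=17.50; dissipated=0.600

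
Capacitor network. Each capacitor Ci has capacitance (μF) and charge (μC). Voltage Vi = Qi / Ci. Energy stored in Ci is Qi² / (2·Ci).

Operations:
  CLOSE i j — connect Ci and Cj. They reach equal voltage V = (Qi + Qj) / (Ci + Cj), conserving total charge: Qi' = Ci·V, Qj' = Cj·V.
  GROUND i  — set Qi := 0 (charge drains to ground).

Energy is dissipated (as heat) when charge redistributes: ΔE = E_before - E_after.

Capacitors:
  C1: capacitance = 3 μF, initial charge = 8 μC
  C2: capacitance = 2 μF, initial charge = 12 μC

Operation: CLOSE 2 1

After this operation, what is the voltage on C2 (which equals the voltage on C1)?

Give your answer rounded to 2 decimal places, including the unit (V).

Initial: C1(3μF, Q=8μC, V=2.67V), C2(2μF, Q=12μC, V=6.00V)
Op 1: CLOSE 2-1: Q_total=20.00, C_total=5.00, V=4.00; Q2=8.00, Q1=12.00; dissipated=6.667

Answer: 4.00 V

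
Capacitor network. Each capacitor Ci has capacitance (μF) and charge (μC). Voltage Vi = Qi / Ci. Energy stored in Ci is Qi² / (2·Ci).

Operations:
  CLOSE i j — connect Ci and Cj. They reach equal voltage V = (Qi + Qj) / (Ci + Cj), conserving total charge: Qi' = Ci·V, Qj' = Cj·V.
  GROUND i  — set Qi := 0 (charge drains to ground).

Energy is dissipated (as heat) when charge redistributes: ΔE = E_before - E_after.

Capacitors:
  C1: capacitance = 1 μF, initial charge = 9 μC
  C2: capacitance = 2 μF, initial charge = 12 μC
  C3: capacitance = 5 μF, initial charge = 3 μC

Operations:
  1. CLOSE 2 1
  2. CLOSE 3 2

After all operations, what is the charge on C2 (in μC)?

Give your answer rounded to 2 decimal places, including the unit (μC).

Initial: C1(1μF, Q=9μC, V=9.00V), C2(2μF, Q=12μC, V=6.00V), C3(5μF, Q=3μC, V=0.60V)
Op 1: CLOSE 2-1: Q_total=21.00, C_total=3.00, V=7.00; Q2=14.00, Q1=7.00; dissipated=3.000
Op 2: CLOSE 3-2: Q_total=17.00, C_total=7.00, V=2.43; Q3=12.14, Q2=4.86; dissipated=29.257
Final charges: Q1=7.00, Q2=4.86, Q3=12.14

Answer: 4.86 μC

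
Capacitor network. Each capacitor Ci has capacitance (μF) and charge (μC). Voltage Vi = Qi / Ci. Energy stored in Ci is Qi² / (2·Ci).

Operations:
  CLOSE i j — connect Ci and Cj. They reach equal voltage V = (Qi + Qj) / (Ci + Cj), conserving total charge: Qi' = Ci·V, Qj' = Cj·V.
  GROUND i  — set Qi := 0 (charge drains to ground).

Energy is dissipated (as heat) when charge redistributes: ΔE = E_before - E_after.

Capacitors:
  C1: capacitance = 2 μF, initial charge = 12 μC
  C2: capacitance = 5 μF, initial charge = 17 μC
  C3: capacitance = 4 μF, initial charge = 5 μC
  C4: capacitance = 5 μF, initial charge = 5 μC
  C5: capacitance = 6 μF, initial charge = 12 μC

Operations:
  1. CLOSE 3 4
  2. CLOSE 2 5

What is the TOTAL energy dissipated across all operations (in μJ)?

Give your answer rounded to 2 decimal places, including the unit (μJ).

Initial: C1(2μF, Q=12μC, V=6.00V), C2(5μF, Q=17μC, V=3.40V), C3(4μF, Q=5μC, V=1.25V), C4(5μF, Q=5μC, V=1.00V), C5(6μF, Q=12μC, V=2.00V)
Op 1: CLOSE 3-4: Q_total=10.00, C_total=9.00, V=1.11; Q3=4.44, Q4=5.56; dissipated=0.069
Op 2: CLOSE 2-5: Q_total=29.00, C_total=11.00, V=2.64; Q2=13.18, Q5=15.82; dissipated=2.673
Total dissipated: 2.742 μJ

Answer: 2.74 μJ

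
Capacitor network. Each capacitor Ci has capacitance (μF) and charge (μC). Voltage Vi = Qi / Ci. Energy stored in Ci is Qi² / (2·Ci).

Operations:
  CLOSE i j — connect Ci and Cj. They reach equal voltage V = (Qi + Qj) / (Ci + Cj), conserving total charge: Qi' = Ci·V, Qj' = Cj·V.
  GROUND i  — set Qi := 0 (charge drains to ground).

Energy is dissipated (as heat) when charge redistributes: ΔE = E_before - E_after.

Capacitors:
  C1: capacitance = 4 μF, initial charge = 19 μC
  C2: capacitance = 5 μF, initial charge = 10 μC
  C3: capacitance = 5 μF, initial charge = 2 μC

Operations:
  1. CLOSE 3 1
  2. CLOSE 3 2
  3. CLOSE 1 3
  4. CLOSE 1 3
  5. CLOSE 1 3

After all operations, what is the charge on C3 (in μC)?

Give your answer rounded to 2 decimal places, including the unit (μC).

Initial: C1(4μF, Q=19μC, V=4.75V), C2(5μF, Q=10μC, V=2.00V), C3(5μF, Q=2μC, V=0.40V)
Op 1: CLOSE 3-1: Q_total=21.00, C_total=9.00, V=2.33; Q3=11.67, Q1=9.33; dissipated=21.025
Op 2: CLOSE 3-2: Q_total=21.67, C_total=10.00, V=2.17; Q3=10.83, Q2=10.83; dissipated=0.139
Op 3: CLOSE 1-3: Q_total=20.17, C_total=9.00, V=2.24; Q1=8.96, Q3=11.20; dissipated=0.031
Op 4: CLOSE 1-3: Q_total=20.17, C_total=9.00, V=2.24; Q1=8.96, Q3=11.20; dissipated=0.000
Op 5: CLOSE 1-3: Q_total=20.17, C_total=9.00, V=2.24; Q1=8.96, Q3=11.20; dissipated=0.000
Final charges: Q1=8.96, Q2=10.83, Q3=11.20

Answer: 11.20 μC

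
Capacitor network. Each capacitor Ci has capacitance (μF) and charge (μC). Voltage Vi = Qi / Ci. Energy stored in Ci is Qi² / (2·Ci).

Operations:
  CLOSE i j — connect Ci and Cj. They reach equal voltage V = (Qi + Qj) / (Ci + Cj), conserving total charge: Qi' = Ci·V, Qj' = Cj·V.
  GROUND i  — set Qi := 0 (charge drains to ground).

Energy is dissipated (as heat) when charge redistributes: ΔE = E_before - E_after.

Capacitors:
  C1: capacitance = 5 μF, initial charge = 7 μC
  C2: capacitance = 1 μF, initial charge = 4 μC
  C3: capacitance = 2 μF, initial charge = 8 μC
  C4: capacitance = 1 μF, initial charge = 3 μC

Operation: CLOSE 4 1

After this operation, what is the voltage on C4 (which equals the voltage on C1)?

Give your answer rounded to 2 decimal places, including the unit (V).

Answer: 1.67 V

Derivation:
Initial: C1(5μF, Q=7μC, V=1.40V), C2(1μF, Q=4μC, V=4.00V), C3(2μF, Q=8μC, V=4.00V), C4(1μF, Q=3μC, V=3.00V)
Op 1: CLOSE 4-1: Q_total=10.00, C_total=6.00, V=1.67; Q4=1.67, Q1=8.33; dissipated=1.067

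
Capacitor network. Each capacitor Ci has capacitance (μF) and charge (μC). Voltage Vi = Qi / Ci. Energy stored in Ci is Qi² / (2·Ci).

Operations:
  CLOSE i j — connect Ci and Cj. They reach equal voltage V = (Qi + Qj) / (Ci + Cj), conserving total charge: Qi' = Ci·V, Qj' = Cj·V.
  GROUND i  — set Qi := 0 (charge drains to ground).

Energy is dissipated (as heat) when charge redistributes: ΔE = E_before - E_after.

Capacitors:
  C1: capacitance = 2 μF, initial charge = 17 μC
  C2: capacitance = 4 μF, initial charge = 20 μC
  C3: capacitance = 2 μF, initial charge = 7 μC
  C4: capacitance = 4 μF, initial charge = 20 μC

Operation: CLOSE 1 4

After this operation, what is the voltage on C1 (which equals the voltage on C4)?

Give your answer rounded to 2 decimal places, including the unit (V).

Answer: 6.17 V

Derivation:
Initial: C1(2μF, Q=17μC, V=8.50V), C2(4μF, Q=20μC, V=5.00V), C3(2μF, Q=7μC, V=3.50V), C4(4μF, Q=20μC, V=5.00V)
Op 1: CLOSE 1-4: Q_total=37.00, C_total=6.00, V=6.17; Q1=12.33, Q4=24.67; dissipated=8.167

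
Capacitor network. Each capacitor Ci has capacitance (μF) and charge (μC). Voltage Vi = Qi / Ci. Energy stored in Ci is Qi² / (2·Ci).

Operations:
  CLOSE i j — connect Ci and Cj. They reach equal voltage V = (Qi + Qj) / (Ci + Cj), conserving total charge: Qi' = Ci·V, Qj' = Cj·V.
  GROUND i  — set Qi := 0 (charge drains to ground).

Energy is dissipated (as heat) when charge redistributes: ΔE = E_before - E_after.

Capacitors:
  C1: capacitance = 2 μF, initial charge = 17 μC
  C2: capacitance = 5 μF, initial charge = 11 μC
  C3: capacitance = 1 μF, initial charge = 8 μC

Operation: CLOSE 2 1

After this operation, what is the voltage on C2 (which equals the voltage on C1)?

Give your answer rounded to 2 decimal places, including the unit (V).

Answer: 4.00 V

Derivation:
Initial: C1(2μF, Q=17μC, V=8.50V), C2(5μF, Q=11μC, V=2.20V), C3(1μF, Q=8μC, V=8.00V)
Op 1: CLOSE 2-1: Q_total=28.00, C_total=7.00, V=4.00; Q2=20.00, Q1=8.00; dissipated=28.350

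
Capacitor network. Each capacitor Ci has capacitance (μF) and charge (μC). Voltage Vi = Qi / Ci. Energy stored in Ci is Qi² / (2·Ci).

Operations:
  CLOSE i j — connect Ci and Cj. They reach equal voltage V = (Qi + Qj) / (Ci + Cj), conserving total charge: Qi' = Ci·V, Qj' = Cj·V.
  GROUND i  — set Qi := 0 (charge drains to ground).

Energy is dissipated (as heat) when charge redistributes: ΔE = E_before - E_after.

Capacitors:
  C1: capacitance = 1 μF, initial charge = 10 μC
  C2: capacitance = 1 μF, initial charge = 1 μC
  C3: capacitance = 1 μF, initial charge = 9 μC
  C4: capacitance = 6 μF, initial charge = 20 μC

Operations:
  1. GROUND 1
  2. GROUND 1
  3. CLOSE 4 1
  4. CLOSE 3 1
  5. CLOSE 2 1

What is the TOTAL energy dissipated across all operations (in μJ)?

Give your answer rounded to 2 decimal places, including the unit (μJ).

Answer: 70.27 μJ

Derivation:
Initial: C1(1μF, Q=10μC, V=10.00V), C2(1μF, Q=1μC, V=1.00V), C3(1μF, Q=9μC, V=9.00V), C4(6μF, Q=20μC, V=3.33V)
Op 1: GROUND 1: Q1=0; energy lost=50.000
Op 2: GROUND 1: Q1=0; energy lost=0.000
Op 3: CLOSE 4-1: Q_total=20.00, C_total=7.00, V=2.86; Q4=17.14, Q1=2.86; dissipated=4.762
Op 4: CLOSE 3-1: Q_total=11.86, C_total=2.00, V=5.93; Q3=5.93, Q1=5.93; dissipated=9.434
Op 5: CLOSE 2-1: Q_total=6.93, C_total=2.00, V=3.46; Q2=3.46, Q1=3.46; dissipated=6.073
Total dissipated: 70.268 μJ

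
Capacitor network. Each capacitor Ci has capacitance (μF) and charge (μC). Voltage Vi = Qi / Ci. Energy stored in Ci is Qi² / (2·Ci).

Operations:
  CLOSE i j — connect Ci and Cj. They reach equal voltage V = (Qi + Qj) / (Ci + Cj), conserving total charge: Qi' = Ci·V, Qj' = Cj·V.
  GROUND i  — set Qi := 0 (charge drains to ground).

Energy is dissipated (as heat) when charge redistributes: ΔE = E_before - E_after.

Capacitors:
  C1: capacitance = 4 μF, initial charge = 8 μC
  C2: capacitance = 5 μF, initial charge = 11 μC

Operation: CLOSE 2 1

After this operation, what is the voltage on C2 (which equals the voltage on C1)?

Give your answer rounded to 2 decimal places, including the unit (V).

Initial: C1(4μF, Q=8μC, V=2.00V), C2(5μF, Q=11μC, V=2.20V)
Op 1: CLOSE 2-1: Q_total=19.00, C_total=9.00, V=2.11; Q2=10.56, Q1=8.44; dissipated=0.044

Answer: 2.11 V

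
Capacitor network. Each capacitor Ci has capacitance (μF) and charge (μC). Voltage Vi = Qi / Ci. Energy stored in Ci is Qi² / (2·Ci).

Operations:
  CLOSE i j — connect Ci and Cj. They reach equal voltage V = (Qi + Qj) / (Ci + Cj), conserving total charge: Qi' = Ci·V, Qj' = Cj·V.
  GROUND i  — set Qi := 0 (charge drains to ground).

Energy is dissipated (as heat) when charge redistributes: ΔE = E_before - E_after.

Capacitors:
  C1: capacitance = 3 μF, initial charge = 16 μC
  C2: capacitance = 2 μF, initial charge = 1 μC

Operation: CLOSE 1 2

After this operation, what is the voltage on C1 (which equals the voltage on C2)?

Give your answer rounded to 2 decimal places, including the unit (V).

Answer: 3.40 V

Derivation:
Initial: C1(3μF, Q=16μC, V=5.33V), C2(2μF, Q=1μC, V=0.50V)
Op 1: CLOSE 1-2: Q_total=17.00, C_total=5.00, V=3.40; Q1=10.20, Q2=6.80; dissipated=14.017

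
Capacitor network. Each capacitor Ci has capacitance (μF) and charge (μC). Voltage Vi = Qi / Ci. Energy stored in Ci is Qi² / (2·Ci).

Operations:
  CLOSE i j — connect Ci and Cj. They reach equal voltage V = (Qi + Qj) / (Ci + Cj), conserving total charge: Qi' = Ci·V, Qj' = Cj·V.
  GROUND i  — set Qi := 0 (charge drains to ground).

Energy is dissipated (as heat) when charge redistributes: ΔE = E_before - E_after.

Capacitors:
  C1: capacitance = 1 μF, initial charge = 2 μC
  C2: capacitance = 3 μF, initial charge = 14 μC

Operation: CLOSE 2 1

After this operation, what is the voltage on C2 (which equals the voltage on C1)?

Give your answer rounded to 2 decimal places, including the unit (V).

Initial: C1(1μF, Q=2μC, V=2.00V), C2(3μF, Q=14μC, V=4.67V)
Op 1: CLOSE 2-1: Q_total=16.00, C_total=4.00, V=4.00; Q2=12.00, Q1=4.00; dissipated=2.667

Answer: 4.00 V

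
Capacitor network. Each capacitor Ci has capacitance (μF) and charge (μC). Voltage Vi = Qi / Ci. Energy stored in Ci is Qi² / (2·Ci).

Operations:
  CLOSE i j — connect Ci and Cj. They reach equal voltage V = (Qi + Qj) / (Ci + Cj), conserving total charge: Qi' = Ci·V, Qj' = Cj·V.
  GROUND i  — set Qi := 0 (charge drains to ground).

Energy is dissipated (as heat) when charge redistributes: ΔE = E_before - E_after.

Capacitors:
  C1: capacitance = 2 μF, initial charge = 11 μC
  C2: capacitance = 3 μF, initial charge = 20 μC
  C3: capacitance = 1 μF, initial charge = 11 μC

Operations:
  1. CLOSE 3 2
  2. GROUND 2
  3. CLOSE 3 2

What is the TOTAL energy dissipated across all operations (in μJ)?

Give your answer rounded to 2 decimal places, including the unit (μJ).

Answer: 119.66 μJ

Derivation:
Initial: C1(2μF, Q=11μC, V=5.50V), C2(3μF, Q=20μC, V=6.67V), C3(1μF, Q=11μC, V=11.00V)
Op 1: CLOSE 3-2: Q_total=31.00, C_total=4.00, V=7.75; Q3=7.75, Q2=23.25; dissipated=7.042
Op 2: GROUND 2: Q2=0; energy lost=90.094
Op 3: CLOSE 3-2: Q_total=7.75, C_total=4.00, V=1.94; Q3=1.94, Q2=5.81; dissipated=22.523
Total dissipated: 119.659 μJ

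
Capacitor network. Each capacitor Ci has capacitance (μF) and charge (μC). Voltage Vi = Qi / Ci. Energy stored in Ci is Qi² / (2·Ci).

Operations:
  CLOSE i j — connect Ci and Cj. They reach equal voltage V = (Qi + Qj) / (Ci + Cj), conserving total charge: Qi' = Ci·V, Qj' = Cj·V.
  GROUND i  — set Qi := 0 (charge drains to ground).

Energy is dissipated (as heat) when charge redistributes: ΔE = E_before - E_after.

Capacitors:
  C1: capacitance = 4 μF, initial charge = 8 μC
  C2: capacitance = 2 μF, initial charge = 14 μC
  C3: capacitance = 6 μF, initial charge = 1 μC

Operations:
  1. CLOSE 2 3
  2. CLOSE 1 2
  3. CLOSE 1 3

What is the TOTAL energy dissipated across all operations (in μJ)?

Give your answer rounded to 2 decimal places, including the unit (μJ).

Answer: 35.04 μJ

Derivation:
Initial: C1(4μF, Q=8μC, V=2.00V), C2(2μF, Q=14μC, V=7.00V), C3(6μF, Q=1μC, V=0.17V)
Op 1: CLOSE 2-3: Q_total=15.00, C_total=8.00, V=1.88; Q2=3.75, Q3=11.25; dissipated=35.021
Op 2: CLOSE 1-2: Q_total=11.75, C_total=6.00, V=1.96; Q1=7.83, Q2=3.92; dissipated=0.010
Op 3: CLOSE 1-3: Q_total=19.08, C_total=10.00, V=1.91; Q1=7.63, Q3=11.45; dissipated=0.008
Total dissipated: 35.040 μJ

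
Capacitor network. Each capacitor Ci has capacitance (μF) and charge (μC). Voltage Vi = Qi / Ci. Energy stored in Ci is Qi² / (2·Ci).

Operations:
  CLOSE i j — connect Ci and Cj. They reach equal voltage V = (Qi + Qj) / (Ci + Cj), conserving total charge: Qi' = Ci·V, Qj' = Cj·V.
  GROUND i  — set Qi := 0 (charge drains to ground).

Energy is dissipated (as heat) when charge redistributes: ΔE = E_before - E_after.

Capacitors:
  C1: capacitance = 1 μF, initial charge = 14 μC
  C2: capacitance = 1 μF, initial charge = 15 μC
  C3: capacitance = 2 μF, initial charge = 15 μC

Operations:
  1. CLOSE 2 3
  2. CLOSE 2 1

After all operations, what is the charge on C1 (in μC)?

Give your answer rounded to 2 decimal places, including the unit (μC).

Initial: C1(1μF, Q=14μC, V=14.00V), C2(1μF, Q=15μC, V=15.00V), C3(2μF, Q=15μC, V=7.50V)
Op 1: CLOSE 2-3: Q_total=30.00, C_total=3.00, V=10.00; Q2=10.00, Q3=20.00; dissipated=18.750
Op 2: CLOSE 2-1: Q_total=24.00, C_total=2.00, V=12.00; Q2=12.00, Q1=12.00; dissipated=4.000
Final charges: Q1=12.00, Q2=12.00, Q3=20.00

Answer: 12.00 μC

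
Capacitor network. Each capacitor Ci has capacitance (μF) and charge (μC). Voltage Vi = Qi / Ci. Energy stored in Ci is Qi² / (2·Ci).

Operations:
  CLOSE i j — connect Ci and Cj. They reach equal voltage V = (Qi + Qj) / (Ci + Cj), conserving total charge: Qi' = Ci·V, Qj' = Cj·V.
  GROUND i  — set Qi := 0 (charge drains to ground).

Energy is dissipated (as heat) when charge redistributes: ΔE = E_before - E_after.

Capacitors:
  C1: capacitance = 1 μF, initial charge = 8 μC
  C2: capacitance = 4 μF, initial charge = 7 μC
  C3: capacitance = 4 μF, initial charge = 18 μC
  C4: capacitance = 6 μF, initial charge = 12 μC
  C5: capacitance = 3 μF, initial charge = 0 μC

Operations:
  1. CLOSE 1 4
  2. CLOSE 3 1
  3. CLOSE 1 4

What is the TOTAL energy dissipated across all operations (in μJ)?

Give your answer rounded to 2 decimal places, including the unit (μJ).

Answer: 17.25 μJ

Derivation:
Initial: C1(1μF, Q=8μC, V=8.00V), C2(4μF, Q=7μC, V=1.75V), C3(4μF, Q=18μC, V=4.50V), C4(6μF, Q=12μC, V=2.00V), C5(3μF, Q=0μC, V=0.00V)
Op 1: CLOSE 1-4: Q_total=20.00, C_total=7.00, V=2.86; Q1=2.86, Q4=17.14; dissipated=15.429
Op 2: CLOSE 3-1: Q_total=20.86, C_total=5.00, V=4.17; Q3=16.69, Q1=4.17; dissipated=1.080
Op 3: CLOSE 1-4: Q_total=21.31, C_total=7.00, V=3.04; Q1=3.04, Q4=18.27; dissipated=0.740
Total dissipated: 17.248 μJ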